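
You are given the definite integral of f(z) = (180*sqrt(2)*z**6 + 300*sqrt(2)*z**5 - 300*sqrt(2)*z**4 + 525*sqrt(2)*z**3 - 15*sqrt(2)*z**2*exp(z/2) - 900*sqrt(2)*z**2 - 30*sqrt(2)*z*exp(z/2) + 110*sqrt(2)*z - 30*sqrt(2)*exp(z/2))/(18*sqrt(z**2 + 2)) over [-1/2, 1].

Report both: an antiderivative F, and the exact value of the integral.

f has the shape u'v + uv' for u = 5*sqrt(2*z**2 + 4)/3 and v = z**5 + 2*z**4 - 5*z**3 + z**2/2 - exp(z/2) + 5/3 — it is the derivative of the product u*v.
F(z) = 5*sqrt(2*z**2 + 4)*(z**5 + 2*z**4 - 5*z**3 + z**2/2 - exp(z/2) + 5/3)/3 is an antiderivative of f.
Check: d/dz[5*sqrt(2*z**2 + 4)*(z**5 + 2*z**4 - 5*z**3 + z**2/2 - exp(z/2) + 5/3)/3] = (180*sqrt(2)*z**6 + 300*sqrt(2)*z**5 - 300*sqrt(2)*z**4 + 525*sqrt(2)*z**3 - 15*sqrt(2)*z**2*exp(z/2) - 900*sqrt(2)*z**2 - 30*sqrt(2)*z*exp(z/2) + 110*sqrt(2)*z - 30*sqrt(2)*exp(z/2))/(18*sqrt(z**2 + 2)) = f(z).
F(1) = -5*sqrt(6)*exp(1/2)/3 + 5*sqrt(6)/18; F(-1/2) = -5*sqrt(2)*exp(-1/4)/2 + 1205*sqrt(2)/192.
Integral = F(1) - F(-1/2) = -1205*sqrt(2)/192 - 5*sqrt(6)*exp(1/2)/3 + 5*sqrt(6)/18 + 5*sqrt(2)*exp(-1/4)/2.

Antiderivative: F(z) = 5*sqrt(2*z**2 + 4)*(z**5 + 2*z**4 - 5*z**3 + z**2/2 - exp(z/2) + 5/3)/3; value = -1205*sqrt(2)/192 - 5*sqrt(6)*exp(1/2)/3 + 5*sqrt(6)/18 + 5*sqrt(2)*exp(-1/4)/2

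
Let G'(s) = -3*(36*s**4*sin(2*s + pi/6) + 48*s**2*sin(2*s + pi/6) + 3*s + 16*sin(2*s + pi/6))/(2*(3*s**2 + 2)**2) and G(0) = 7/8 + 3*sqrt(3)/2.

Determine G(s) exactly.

Any candidate G(s) must reproduce the stated G'(s) exactly.
A general antiderivative is 3*cos(2*s + pi/6) + 1/(4*(s**2 + 2/3)) + C.
The condition gives C = 7/8 + 3*sqrt(3)/2 - (3/8 + 3*sqrt(3)/2) = 1/2.
So G(s) = 3*cos(2*s + pi/6) + 1/2 + 1/(4*(s**2 + 2/3)).
Check: d/ds[3*cos(2*s + pi/6) + 1/2 + 1/(4*(s**2 + 2/3))] = (-108*s**4*sin(2*s + pi/6) - 144*s**2*sin(2*s + pi/6) - 9*s - 48*sin(2*s + pi/6))/(18*s**4 + 24*s**2 + 8), which equals G'(s).

G(s) = 3*cos(2*s + pi/6) + 1/2 + 1/(4*(s**2 + 2/3))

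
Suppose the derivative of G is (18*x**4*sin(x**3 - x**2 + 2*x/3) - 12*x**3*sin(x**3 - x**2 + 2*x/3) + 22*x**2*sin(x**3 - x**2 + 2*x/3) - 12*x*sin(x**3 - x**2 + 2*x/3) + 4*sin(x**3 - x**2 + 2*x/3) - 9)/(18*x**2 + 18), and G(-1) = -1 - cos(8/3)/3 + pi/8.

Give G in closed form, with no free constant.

G(x) = (-2*cos(x**3 - x**2 + 2*x/3) - 3*atan(x) - 6)/6

Differentiate the proposed G(x) back; it has to land on the given G'(x).
A general antiderivative is -cos(x**3 - x**2 + 2*x/3)/3 - atan(x)/2 + C.
The condition gives C = -1 - cos(8/3)/3 + pi/8 - (-cos(8/3)/3 + pi/8) = -1.
So G(x) = (-2*cos(x**3 - x**2 + 2*x/3) - 3*atan(x) - 6)/6.
Check: d/dx[(-2*cos(x**3 - x**2 + 2*x/3) - 3*atan(x) - 6)/6] = (18*x**4*sin(x**3 - x**2 + 2*x/3) - 12*x**3*sin(x**3 - x**2 + 2*x/3) + 22*x**2*sin(x**3 - x**2 + 2*x/3) - 12*x*sin(x**3 - x**2 + 2*x/3) + 4*sin(x**3 - x**2 + 2*x/3) - 9)/(18*x**2 + 18) = G'(x).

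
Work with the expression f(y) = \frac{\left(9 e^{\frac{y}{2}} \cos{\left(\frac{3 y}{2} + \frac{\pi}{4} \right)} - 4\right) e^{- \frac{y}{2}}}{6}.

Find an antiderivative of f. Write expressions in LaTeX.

An antiderivative is F(y) = \frac{\left(3 e^{\frac{y}{2}} \sin{\left(\frac{3 y}{2} + \frac{\pi}{4} \right)} + 4\right) e^{- \frac{y}{2}}}{3}.

Differentiate the proposed F(y) back; it has to land on f(y) exactly.
Check: d/dy[\frac{\left(3 e^{\frac{y}{2}} \sin{\left(\frac{3 y}{2} + \frac{\pi}{4} \right)} + 4\right) e^{- \frac{y}{2}}}{3}] = \frac{\left(9 e^{\frac{y}{2}} \cos{\left(\frac{3 y}{2} + \frac{\pi}{4} \right)} - 4\right) e^{- \frac{y}{2}}}{6} = f(y).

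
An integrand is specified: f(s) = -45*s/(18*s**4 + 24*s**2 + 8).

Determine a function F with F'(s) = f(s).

f matches the chain-rule pattern g'(h)*h' with inner function h(s) = 2*s**2 + 4/3; substituting u = h(s) collapses the integral.
Check: d/ds[5/(2*(2*s**2 + 4/3))] = -45*s/(18*s**4 + 24*s**2 + 8) = f(s).

An antiderivative is F(s) = 5/(2*(2*s**2 + 4/3)).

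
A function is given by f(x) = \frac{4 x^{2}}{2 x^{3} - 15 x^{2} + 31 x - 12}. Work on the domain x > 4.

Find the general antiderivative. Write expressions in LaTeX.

The denominator factors as \left(x - 4\right) \left(x - 3\right) \left(2 x - 1\right); partial fractions split f into directly integrable pieces: \frac{4}{35 \left(2 x - 1\right)} - \frac{36}{5 \left(x - 3\right)} + \frac{64}{7 \left(x - 4\right)}.
Check: d/dx[\frac{2 \left(160 \log{\left(x - 4 \right)} - 126 \log{\left(x - 3 \right)} + \log{\left(x - \frac{1}{2} \right)}\right)}{35}] = \frac{4 x^{2}}{2 x^{3} - 15 x^{2} + 31 x - 12} = f(x).

F(x) = \frac{2 \left(160 \log{\left(x - 4 \right)} - 126 \log{\left(x - 3 \right)} + \log{\left(x - \frac{1}{2} \right)}\right)}{35} + C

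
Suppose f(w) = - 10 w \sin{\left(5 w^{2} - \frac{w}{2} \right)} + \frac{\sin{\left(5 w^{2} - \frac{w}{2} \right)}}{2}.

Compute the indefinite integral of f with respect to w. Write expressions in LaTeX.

f matches the chain-rule pattern g'(h)*h' with inner function h(w) = 5 w^{2} - \frac{w}{2}; substituting u = h(w) collapses the integral.
Check: d/dw[\cos{\left(5 w^{2} - \frac{w}{2} \right)}] = - 10 w \sin{\left(5 w^{2} - \frac{w}{2} \right)} + \frac{\sin{\left(5 w^{2} - \frac{w}{2} \right)}}{2} = f(w).

F(w) = \cos{\left(5 w^{2} - \frac{w}{2} \right)} + C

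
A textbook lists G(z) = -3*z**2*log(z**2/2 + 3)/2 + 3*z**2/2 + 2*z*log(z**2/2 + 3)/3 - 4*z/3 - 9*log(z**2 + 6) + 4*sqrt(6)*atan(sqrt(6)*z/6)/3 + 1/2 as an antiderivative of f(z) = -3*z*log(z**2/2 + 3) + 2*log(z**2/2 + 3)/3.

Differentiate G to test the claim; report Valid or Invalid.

Valid - the claim checks out under differentiation.

d/dz[G] = -3*z*log(z**2/2 + 3) + 2*log(z**2/2 + 3)/3
This equals f(z) exactly, so the claim holds.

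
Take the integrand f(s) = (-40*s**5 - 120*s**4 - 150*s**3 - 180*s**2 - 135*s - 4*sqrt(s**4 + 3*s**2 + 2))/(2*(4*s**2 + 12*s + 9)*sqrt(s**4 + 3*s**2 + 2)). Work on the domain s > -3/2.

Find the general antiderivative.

Since d/ds undoes antidifferentiation here, F'(s) = f(s) is required of F(s).
Check: d/ds[(-10*s*sqrt(s**4 + 3*s**2 + 2) - 15*sqrt(s**4 + 3*s**2 + 2) + 2)/(4*s + 6)] = (-40*s**5 - 120*s**4 - 150*s**3 - 180*s**2 - 135*s - 4*sqrt(s**4 + 3*s**2 + 2))/(8*s**2*sqrt(s**4 + 3*s**2 + 2) + 24*s*sqrt(s**4 + 3*s**2 + 2) + 18*sqrt(s**4 + 3*s**2 + 2)), which equals f(s).

F(s) = (-10*s*sqrt(s**4 + 3*s**2 + 2) - 15*sqrt(s**4 + 3*s**2 + 2) + 2)/(4*s + 6) + C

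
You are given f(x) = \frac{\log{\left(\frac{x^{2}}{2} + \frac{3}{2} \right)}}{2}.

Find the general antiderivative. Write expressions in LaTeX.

F(x) = \frac{x \log{\left(x^{2} + 3 \right)}}{2} - x - \frac{x \log{\left(2 \right)}}{2} + \sqrt{3} \operatorname{atan}{\left(\frac{\sqrt{3} x}{3} \right)} + C

Differentiate the proposed F(x) back; it has to land on f(x) exactly.
Check: d/dx[\frac{x \log{\left(x^{2} + 3 \right)}}{2} - x - \frac{x \log{\left(2 \right)}}{2} + \sqrt{3} \operatorname{atan}{\left(\frac{\sqrt{3} x}{3} \right)}] = \frac{\log{\left(x^{2} + 3 \right)}}{2} - \frac{\log{\left(2 \right)}}{2}, which equals f(x).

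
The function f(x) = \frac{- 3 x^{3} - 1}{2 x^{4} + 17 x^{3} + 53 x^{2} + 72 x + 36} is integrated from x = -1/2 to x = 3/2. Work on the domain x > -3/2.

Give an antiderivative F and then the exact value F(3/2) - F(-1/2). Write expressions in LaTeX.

Antiderivative: F(x) = \frac{73 \log{\left(x + \frac{3}{2} \right)}}{6} + 13 \log{\left(x + 2 \right)} - \frac{80 \log{\left(x + 3 \right)}}{3} + \frac{23}{x + 2}; value = - \frac{80 \log{\left(\frac{9}{2} \right)}}{3} - \frac{184}{21} - 13 \log{\left(\frac{3}{2} \right)} + \frac{73 \log{\left(3 \right)}}{6} + 13 \log{\left(\frac{7}{2} \right)} + \frac{80 \log{\left(\frac{5}{2} \right)}}{3}

The denominator factors as \left(x + 2\right)^{2} \left(x + 3\right) \left(2 x + 3\right); partial fractions split f into directly integrable pieces: \frac{73}{3 \left(2 x + 3\right)} - \frac{80}{3 \left(x + 3\right)} + \frac{13}{x + 2} - \frac{23}{\left(x + 2\right)^{2}}.
F(x) = \frac{73 \log{\left(x + \frac{3}{2} \right)}}{6} + 13 \log{\left(x + 2 \right)} - \frac{80 \log{\left(x + 3 \right)}}{3} + \frac{23}{x + 2} is an antiderivative of f.
Check: d/dx[\frac{73 \log{\left(x + \frac{3}{2} \right)}}{6} + 13 \log{\left(x + 2 \right)} - \frac{80 \log{\left(x + 3 \right)}}{3} + \frac{23}{x + 2}] = \frac{- 3 x^{3} - 1}{2 x^{4} + 17 x^{3} + 53 x^{2} + 72 x + 36} = f(x).
F(3/2) = - \frac{80 \log{\left(\frac{9}{2} \right)}}{3} + \frac{46}{7} + \frac{73 \log{\left(3 \right)}}{6} + 13 \log{\left(\frac{7}{2} \right)}; F(-1/2) = - \frac{80 \log{\left(\frac{5}{2} \right)}}{3} + 13 \log{\left(\frac{3}{2} \right)} + \frac{46}{3}.
Integral = F(3/2) - F(-1/2) = - \frac{80 \log{\left(\frac{9}{2} \right)}}{3} - \frac{184}{21} - 13 \log{\left(\frac{3}{2} \right)} + \frac{73 \log{\left(3 \right)}}{6} + 13 \log{\left(\frac{7}{2} \right)} + \frac{80 \log{\left(\frac{5}{2} \right)}}{3}.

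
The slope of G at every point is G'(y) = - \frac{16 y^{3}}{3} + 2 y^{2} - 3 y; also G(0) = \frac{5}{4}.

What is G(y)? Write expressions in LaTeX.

G(y) = \frac{- 16 y^{4} + 8 y^{3} - 18 y^{2} + 15}{12}

Integrate term by term and add the pieces.
A general antiderivative is - \frac{4 y^{4}}{3} + \frac{2 y^{3}}{3} - \frac{3 y^{2}}{2} - \frac{3}{4} + C.
The condition gives C = \frac{5}{4} - (- \frac{3}{4}) = 2.
So G(y) = \frac{- 16 y^{4} + 8 y^{3} - 18 y^{2} + 15}{12}.
Check: d/dy[\frac{- 16 y^{4} + 8 y^{3} - 18 y^{2} + 15}{12}] = - \frac{16 y^{3}}{3} + 2 y^{2} - 3 y = G'(y).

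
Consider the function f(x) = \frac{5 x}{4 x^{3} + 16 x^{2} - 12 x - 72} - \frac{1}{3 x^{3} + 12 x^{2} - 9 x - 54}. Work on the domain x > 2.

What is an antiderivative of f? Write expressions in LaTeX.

The denominator factors as 12 \left(x - 2\right) \left(x + 3\right)^{2}; partial fractions split f into directly integrable pieces: - \frac{13}{150 \left(x + 3\right)} + \frac{49}{60 \left(x + 3\right)^{2}} + \frac{13}{150 \left(x - 2\right)}.
Check: d/dx[\frac{26 x \log{\left(x - 2 \right)} - 26 x \log{\left(x + 3 \right)} + 78 \log{\left(x - 2 \right)} - 78 \log{\left(x + 3 \right)} - 245}{300 x + 900}] = \frac{15 x - 4}{12 x^{3} + 48 x^{2} - 36 x - 216}, which equals f(x).

An antiderivative is F(x) = \frac{26 x \log{\left(x - 2 \right)} - 26 x \log{\left(x + 3 \right)} + 78 \log{\left(x - 2 \right)} - 78 \log{\left(x + 3 \right)} - 245}{300 x + 900}.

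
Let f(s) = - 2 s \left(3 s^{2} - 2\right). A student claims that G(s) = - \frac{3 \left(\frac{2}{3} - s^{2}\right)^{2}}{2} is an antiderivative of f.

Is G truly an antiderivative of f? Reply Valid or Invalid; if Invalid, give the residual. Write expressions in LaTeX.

d/ds[G] = - 6 s^{3} + 4 s
This equals f(s) exactly, so the claim holds.

Valid. The derivative of G reproduces f.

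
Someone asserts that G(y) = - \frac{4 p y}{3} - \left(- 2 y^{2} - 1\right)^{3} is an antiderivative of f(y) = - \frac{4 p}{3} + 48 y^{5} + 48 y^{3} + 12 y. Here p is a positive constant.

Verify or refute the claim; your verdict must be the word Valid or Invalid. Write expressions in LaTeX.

Valid: G'(y) = f(y).

d/dy[G] = - \frac{4 p}{3} + 48 y^{5} + 48 y^{3} + 12 y
This equals f(y) exactly, so the claim holds.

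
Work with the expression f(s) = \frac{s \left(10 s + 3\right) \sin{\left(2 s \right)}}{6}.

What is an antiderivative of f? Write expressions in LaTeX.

An antiderivative is F(s) = - \frac{5 s^{2} \cos{\left(2 s \right)}}{6} + \frac{5 s \sin{\left(2 s \right)}}{6} - \frac{s \cos{\left(2 s \right)}}{4} + \frac{\sin{\left(2 s \right)}}{8} + \frac{5 \cos{\left(2 s \right)}}{12}.

Check any antiderivative F(s) by computing F'(s) and comparing it with f(s).
Check: d/ds[- \frac{5 s^{2} \cos{\left(2 s \right)}}{6} + \frac{5 s \sin{\left(2 s \right)}}{6} - \frac{s \cos{\left(2 s \right)}}{4} + \frac{\sin{\left(2 s \right)}}{8} + \frac{5 \cos{\left(2 s \right)}}{12}] = \frac{5 s^{2} \sin{\left(2 s \right)}}{3} + \frac{s \sin{\left(2 s \right)}}{2}, which equals f(s).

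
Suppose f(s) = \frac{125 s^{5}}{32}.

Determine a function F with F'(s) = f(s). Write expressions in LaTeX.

Any candidate F(s) must reproduce f(s) exactly when differentiated.
Check: d/ds[\frac{125 s^{6}}{192}] = \frac{125 s^{5}}{32} = f(s).

An antiderivative is F(s) = \frac{125 s^{6}}{192}.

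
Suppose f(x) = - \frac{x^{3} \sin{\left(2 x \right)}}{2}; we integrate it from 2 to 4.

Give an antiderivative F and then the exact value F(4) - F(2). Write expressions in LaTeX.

Antiderivative: F(x) = \frac{x^{3} \cos{\left(2 x \right)}}{4} - \frac{3 x^{2} \sin{\left(2 x \right)}}{8} - \frac{3 x \cos{\left(2 x \right)}}{8} + \frac{3 \sin{\left(2 x \right)}}{16}; value = - \frac{93 \sin{\left(8 \right)}}{16} + \frac{29 \cos{\left(8 \right)}}{2} + \frac{21 \sin{\left(4 \right)}}{16} - \frac{5 \cos{\left(4 \right)}}{4}

Recover f(x) by differentiating a candidate F(x); any mismatch rules it out.
F(x) = \frac{x^{3} \cos{\left(2 x \right)}}{4} - \frac{3 x^{2} \sin{\left(2 x \right)}}{8} - \frac{3 x \cos{\left(2 x \right)}}{8} + \frac{3 \sin{\left(2 x \right)}}{16} is an antiderivative of f.
Check: d/dx[\frac{x^{3} \cos{\left(2 x \right)}}{4} - \frac{3 x^{2} \sin{\left(2 x \right)}}{8} - \frac{3 x \cos{\left(2 x \right)}}{8} + \frac{3 \sin{\left(2 x \right)}}{16}] = - \frac{x^{3} \sin{\left(2 x \right)}}{2} = f(x).
F(4) = - \frac{93 \sin{\left(8 \right)}}{16} + \frac{29 \cos{\left(8 \right)}}{2}; F(2) = \frac{5 \cos{\left(4 \right)}}{4} - \frac{21 \sin{\left(4 \right)}}{16}.
Integral = F(4) - F(2) = - \frac{93 \sin{\left(8 \right)}}{16} + \frac{29 \cos{\left(8 \right)}}{2} + \frac{21 \sin{\left(4 \right)}}{16} - \frac{5 \cos{\left(4 \right)}}{4}.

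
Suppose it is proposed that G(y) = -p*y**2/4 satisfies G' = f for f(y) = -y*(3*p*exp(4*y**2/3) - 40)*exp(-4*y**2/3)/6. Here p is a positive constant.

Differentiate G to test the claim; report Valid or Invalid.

d/dy[G] = -p*y/2
d/dy[G] - f(y) = -20*y*exp(-4*y**2/3)/3 != 0.

Invalid: d/dy[G] - f = -20*y*exp(-4*y**2/3)/3, which is not 0.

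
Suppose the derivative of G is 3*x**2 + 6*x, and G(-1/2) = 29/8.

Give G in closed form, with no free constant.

Integrate term by term and add the pieces.
A general antiderivative is x**3 + 3*x**2 + 5/2 + C.
The condition gives C = 29/8 - (25/8) = 1/2.
So G(x) = x**3 + 3*x**2 + 3.
Check: d/dx[x**3 + 3*x**2 + 3] = 3*x**2 + 6*x = G'(x).

G(x) = x**3 + 3*x**2 + 3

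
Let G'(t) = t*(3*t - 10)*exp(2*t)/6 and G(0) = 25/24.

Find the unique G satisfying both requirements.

Recognize the product-rule pattern: G'(t) = u'v + uv' with u = t**2/4 - 13*t/12 + 13/24, v = exp(2*t), so integration by parts undoes it.
A general antiderivative is (6*t**2 - 26*t + 13)*exp(2*t)/24 + C.
The condition gives C = 25/24 - (13/24) = 1/2.
So G(t) = t**2*exp(2*t)/4 - 13*t*exp(2*t)/12 + 13*exp(2*t)/24 + 1/2.
Check: d/dt[t**2*exp(2*t)/4 - 13*t*exp(2*t)/12 + 13*exp(2*t)/24 + 1/2] = t**2*exp(2*t)/2 - 5*t*exp(2*t)/3, which equals G'(t).

G(t) = t**2*exp(2*t)/4 - 13*t*exp(2*t)/12 + 13*exp(2*t)/24 + 1/2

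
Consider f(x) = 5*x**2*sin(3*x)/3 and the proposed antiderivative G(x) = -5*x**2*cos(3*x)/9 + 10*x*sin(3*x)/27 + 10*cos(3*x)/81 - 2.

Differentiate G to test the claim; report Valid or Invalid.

Valid - differentiating G returns exactly f.

d/dx[G] = 5*x**2*sin(3*x)/3
This equals f(x) exactly, so the claim holds.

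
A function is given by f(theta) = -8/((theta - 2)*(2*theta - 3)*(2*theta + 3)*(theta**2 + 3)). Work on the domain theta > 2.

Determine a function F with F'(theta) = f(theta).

An antiderivative is F(theta) = -4*(18*log(theta - 2) - 28*log(theta - 3/2) + 4*log(theta + 3/2) + 3*log(theta**2 + 3) + 4*sqrt(3)*atan(sqrt(3)*theta/3))/441.

Factor the denominator ((theta - 2)*(2*theta - 3)*(2*theta + 3)*(theta**2 + 3)) and decompose: f = -8*(theta + 2)/(147*(theta**2 + 3)) - 32/(441*(2*theta + 3)) + 32/(63*(2*theta - 3)) - 8/(49*(theta - 2)); each piece integrates to a log, atan, or power term.
Check: d/dtheta[-4*(18*log(theta - 2) - 28*log(theta - 3/2) + 4*log(theta + 3/2) + 3*log(theta**2 + 3) + 4*sqrt(3)*atan(sqrt(3)*theta/3))/441] = -8/(4*theta**5 - 8*theta**4 + 3*theta**3 - 6*theta**2 - 27*theta + 54), which equals f(theta).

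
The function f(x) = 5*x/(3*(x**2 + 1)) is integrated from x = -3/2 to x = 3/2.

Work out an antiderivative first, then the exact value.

Antiderivative: F(x) = 5*log(x**2 + 1)/6; value = 0

f matches the chain-rule pattern g'(h)*h' with inner function h(x) = x**2 + 1; substituting u = h(x) collapses the integral.
F(x) = 5*log(x**2 + 1)/6 is an antiderivative of f.
Check: d/dx[5*log(x**2 + 1)/6] = 5*x/(3*x**2 + 3), which equals f(x).
F(3/2) = 5*log(13/4)/6; F(-3/2) = 5*log(13/4)/6.
Integral = F(3/2) - F(-3/2) = 0.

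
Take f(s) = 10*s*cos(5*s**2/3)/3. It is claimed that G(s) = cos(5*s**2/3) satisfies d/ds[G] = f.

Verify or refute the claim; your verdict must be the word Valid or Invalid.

d/ds[G] = -10*s*sin(5*s**2/3)/3
d/ds[G] - f(s) = -10*s*sin(5*s**2/3)/3 - 10*s*cos(5*s**2/3)/3 != 0.

Invalid: d/ds[G] - f = -10*s*sin(5*s**2/3)/3 - 10*s*cos(5*s**2/3)/3, which is not 0.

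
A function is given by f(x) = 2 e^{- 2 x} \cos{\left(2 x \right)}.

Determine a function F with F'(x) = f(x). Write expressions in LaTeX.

For F(x) to be correct the identity F'(x) - f(x) = 0 must hold.
Check: d/dx[\frac{\left(\sin{\left(2 x \right)} - \cos{\left(2 x \right)}\right) e^{- 2 x}}{2}] = 2 e^{- 2 x} \cos{\left(2 x \right)} = f(x).

An antiderivative is F(x) = \frac{\left(\sin{\left(2 x \right)} - \cos{\left(2 x \right)}\right) e^{- 2 x}}{2}.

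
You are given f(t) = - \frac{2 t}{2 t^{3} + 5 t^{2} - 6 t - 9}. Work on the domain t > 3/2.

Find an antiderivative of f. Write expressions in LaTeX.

An antiderivative is F(t) = - \frac{2 \log{\left(t - \frac{3}{2} \right)}}{15} - \frac{\log{\left(t + 1 \right)}}{5} + \frac{\log{\left(t + 3 \right)}}{3}.

Factor the denominator (\left(t + 1\right) \left(t + 3\right) \left(2 t - 3\right)) and decompose: f = - \frac{4}{15 \left(2 t - 3\right)} + \frac{1}{3 \left(t + 3\right)} - \frac{1}{5 \left(t + 1\right)}; each piece integrates to a log, atan, or power term.
Check: d/dt[- \frac{2 \log{\left(t - \frac{3}{2} \right)}}{15} - \frac{\log{\left(t + 1 \right)}}{5} + \frac{\log{\left(t + 3 \right)}}{3}] = - \frac{2 t}{2 t^{3} + 5 t^{2} - 6 t - 9} = f(t).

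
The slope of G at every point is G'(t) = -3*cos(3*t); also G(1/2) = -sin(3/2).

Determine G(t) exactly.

G(t) = -sin(3*t)

Any candidate G(t) must reproduce the stated G'(t) exactly.
A general antiderivative is -sin(3*t) + C.
The condition gives C = -sin(3/2) - (-sin(3/2)) = 0.
So G(t) = -sin(3*t).
Check: d/dt[-sin(3*t)] = -3*cos(3*t) = G'(t).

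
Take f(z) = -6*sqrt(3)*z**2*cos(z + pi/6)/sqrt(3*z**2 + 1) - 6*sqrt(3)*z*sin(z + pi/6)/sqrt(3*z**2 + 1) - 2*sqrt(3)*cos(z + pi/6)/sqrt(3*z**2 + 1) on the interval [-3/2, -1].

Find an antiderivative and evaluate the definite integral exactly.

Antiderivative: F(z) = -2*sqrt(3)*sqrt(3*z**2 + 1)*sin(z + pi/6); value = sqrt(93)*cos(pi/3 + 3/2) - 4*sqrt(3)*cos(1 + pi/3)

Recognize the product-rule pattern: f = u'v + uv' with u = -3*sqrt(4*z**2 + 4/3), v = sin(z + pi/6), so integration by parts undoes it.
F(z) = -2*sqrt(3)*sqrt(3*z**2 + 1)*sin(z + pi/6) is an antiderivative of f.
Check: d/dz[-2*sqrt(3)*sqrt(3*z**2 + 1)*sin(z + pi/6)] = (-6*sqrt(3)*z**2*cos(z + pi/6) - 6*sqrt(3)*z*sin(z + pi/6) - 2*sqrt(3)*cos(z + pi/6))/sqrt(3*z**2 + 1), which equals f(z).
F(-1) = -4*sqrt(3)*cos(1 + pi/3); F(-3/2) = -sqrt(93)*cos(pi/3 + 3/2).
Integral = F(-1) - F(-3/2) = sqrt(93)*cos(pi/3 + 3/2) - 4*sqrt(3)*cos(1 + pi/3).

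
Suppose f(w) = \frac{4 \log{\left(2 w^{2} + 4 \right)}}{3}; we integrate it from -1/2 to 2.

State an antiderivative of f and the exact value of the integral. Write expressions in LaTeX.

Antiderivative: F(w) = \frac{4 w \log{\left(2 w^{2} + 4 \right)}}{3} - \frac{8 w}{3} + \frac{8 \sqrt{2} \operatorname{atan}{\left(\frac{\sqrt{2} w}{2} \right)}}{3}; value = - \frac{20}{3} + \frac{2 \log{\left(\frac{9}{2} \right)}}{3} + \frac{8 \sqrt{2} \operatorname{atan}{\left(\frac{\sqrt{2}}{4} \right)}}{3} + \frac{8 \sqrt{2} \operatorname{atan}{\left(\sqrt{2} \right)}}{3} + \frac{8 \log{\left(12 \right)}}{3}

Whatever form F(w) takes, F'(w) = f(w) is non-negotiable.
F(w) = \frac{4 w \log{\left(2 w^{2} + 4 \right)}}{3} - \frac{8 w}{3} + \frac{8 \sqrt{2} \operatorname{atan}{\left(\frac{\sqrt{2} w}{2} \right)}}{3} is an antiderivative of f.
Check: d/dw[\frac{4 w \log{\left(2 w^{2} + 4 \right)}}{3} - \frac{8 w}{3} + \frac{8 \sqrt{2} \operatorname{atan}{\left(\frac{\sqrt{2} w}{2} \right)}}{3}] = \frac{4 \log{\left(w^{2} + 2 \right)}}{3} + \frac{4 \log{\left(2 \right)}}{3}, which equals f(w).
F(2) = - \frac{16}{3} + \frac{8 \sqrt{2} \operatorname{atan}{\left(\sqrt{2} \right)}}{3} + \frac{8 \log{\left(12 \right)}}{3}; F(-1/2) = - \frac{8 \sqrt{2} \operatorname{atan}{\left(\frac{\sqrt{2}}{4} \right)}}{3} - \frac{2 \log{\left(\frac{9}{2} \right)}}{3} + \frac{4}{3}.
Integral = F(2) - F(-1/2) = - \frac{20}{3} + \frac{2 \log{\left(\frac{9}{2} \right)}}{3} + \frac{8 \sqrt{2} \operatorname{atan}{\left(\frac{\sqrt{2}}{4} \right)}}{3} + \frac{8 \sqrt{2} \operatorname{atan}{\left(\sqrt{2} \right)}}{3} + \frac{8 \log{\left(12 \right)}}{3}.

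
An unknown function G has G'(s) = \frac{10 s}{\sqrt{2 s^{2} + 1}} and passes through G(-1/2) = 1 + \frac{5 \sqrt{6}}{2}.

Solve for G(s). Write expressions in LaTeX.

G(s) = 5 \sqrt{2 s^{2} + 1} + 1

G'(s) matches the chain-rule pattern g'(h)*h' with inner function h(s) = 2 s^{2} + 1; substituting u = h(s) collapses the integral.
A general antiderivative is 5 \sqrt{2 s^{2} + 1} + C.
The condition gives C = 1 + \frac{5 \sqrt{6}}{2} - (\frac{5 \sqrt{6}}{2}) = 1.
So G(s) = 5 \sqrt{2 s^{2} + 1} + 1.
Check: d/ds[5 \sqrt{2 s^{2} + 1} + 1] = \frac{10 s}{\sqrt{2 s^{2} + 1}} = G'(s).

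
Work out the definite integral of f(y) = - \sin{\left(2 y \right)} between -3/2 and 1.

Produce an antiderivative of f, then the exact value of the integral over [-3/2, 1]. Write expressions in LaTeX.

Antiderivative: F(y) = \frac{\cos{\left(2 y \right)}}{2}; value = \frac{\cos{\left(2 \right)}}{2} - \frac{\cos{\left(3 \right)}}{2}

A first test for any F(y): its y-derivative must equal f(y) identically.
F(y) = \frac{\cos{\left(2 y \right)}}{2} is an antiderivative of f.
Check: d/dy[\frac{\cos{\left(2 y \right)}}{2}] = - \sin{\left(2 y \right)} = f(y).
F(1) = \frac{\cos{\left(2 \right)}}{2}; F(-3/2) = \frac{\cos{\left(3 \right)}}{2}.
Integral = F(1) - F(-3/2) = \frac{\cos{\left(2 \right)}}{2} - \frac{\cos{\left(3 \right)}}{2}.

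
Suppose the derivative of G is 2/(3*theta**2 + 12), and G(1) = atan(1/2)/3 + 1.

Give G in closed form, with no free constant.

G(theta) = (atan(theta/2) + 3)/3

Differentiate the proposed G(theta) back; it has to land on the given G'(theta).
A general antiderivative is atan(theta/2)/3 + C.
The condition gives C = atan(1/2)/3 + 1 - (atan(1/2)/3) = 1.
So G(theta) = (atan(theta/2) + 3)/3.
Check: d/dtheta[(atan(theta/2) + 3)/3] = 2/(3*theta**2 + 12) = G'(theta).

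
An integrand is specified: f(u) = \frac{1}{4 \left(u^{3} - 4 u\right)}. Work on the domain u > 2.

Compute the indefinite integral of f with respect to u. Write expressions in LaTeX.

The denominator factors as 4 u \left(u - 2\right) \left(u + 2\right); partial fractions split f into directly integrable pieces: \frac{1}{32 \left(u + 2\right)} + \frac{1}{32 \left(u - 2\right)} - \frac{1}{16 u}.
Check: d/du[- \frac{\log{\left(u \right)}}{16} + \frac{\log{\left(u^{2} - 4 \right)}}{32}] = \frac{1}{4 u^{3} - 16 u}, which equals f(u).

F(u) = - \frac{\log{\left(u \right)}}{16} + \frac{\log{\left(u^{2} - 4 \right)}}{32} + C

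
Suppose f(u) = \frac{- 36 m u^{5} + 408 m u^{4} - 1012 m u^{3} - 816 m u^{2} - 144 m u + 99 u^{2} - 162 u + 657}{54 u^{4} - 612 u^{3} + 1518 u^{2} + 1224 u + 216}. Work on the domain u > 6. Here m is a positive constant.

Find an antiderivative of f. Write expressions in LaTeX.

An antiderivative is F(u) = - \frac{6 m u^{4} - 34 m u^{3} - 12 m u^{2} + 33 u - 27}{6 \left(u - 6\right) \left(3 u + 1\right)}.

A candidate is checked by its d/du: the result must match f(u).
Check: d/du[- \frac{6 m u^{4} - 34 m u^{3} - 12 m u^{2} + 33 u - 27}{6 \left(u - 6\right) \left(3 u + 1\right)}] = \frac{- 36 m u^{5} + 408 m u^{4} - 1012 m u^{3} - 816 m u^{2} - 144 m u + 99 u^{2} - 162 u + 657}{54 u^{4} - 612 u^{3} + 1518 u^{2} + 1224 u + 216} = f(u).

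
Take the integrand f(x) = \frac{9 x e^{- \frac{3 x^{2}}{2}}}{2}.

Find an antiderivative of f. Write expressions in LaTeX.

The substitution u = - \frac{3 x^{2}}{2} works: f is exactly (dF/du)*(du/dx) for that inner function.
Check: d/dx[- \frac{3 e^{- \frac{3 x^{2}}{2}}}{2}] = \frac{9 x e^{- \frac{3 x^{2}}{2}}}{2} = f(x).

An antiderivative is F(x) = - \frac{3 e^{- \frac{3 x^{2}}{2}}}{2}.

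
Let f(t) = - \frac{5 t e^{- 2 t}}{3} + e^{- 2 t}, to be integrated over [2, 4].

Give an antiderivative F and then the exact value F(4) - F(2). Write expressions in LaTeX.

Recognize the product-rule pattern: f = u'v + uv' with u = \frac{5 t}{6} - \frac{1}{12}, v = e^{- 2 t}, so integration by parts undoes it.
F(t) = \frac{\left(10 t - 1\right) e^{- 2 t}}{12} is an antiderivative of f.
Check: d/dt[\frac{\left(10 t - 1\right) e^{- 2 t}}{12}] = \frac{\left(3 - 5 t\right) e^{- 2 t}}{3}, which equals f(t).
F(4) = \frac{13}{4 e^{8}}; F(2) = \frac{19}{12 e^{4}}.
Integral = F(4) - F(2) = - \frac{19}{12 e^{4}} + \frac{13}{4 e^{8}}.

Antiderivative: F(t) = \frac{\left(10 t - 1\right) e^{- 2 t}}{12}; value = - \frac{19}{12 e^{4}} + \frac{13}{4 e^{8}}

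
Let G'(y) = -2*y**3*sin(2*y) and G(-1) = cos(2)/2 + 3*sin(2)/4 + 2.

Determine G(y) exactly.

G(y) = (4*y**3*cos(2*y) - 6*y**2*sin(2*y) - 6*y*cos(2*y) + 3*sin(2*y) + 8)/4

Check a candidate G(y) by differentiating: d/dy[G] must match the given G'(y).
A general antiderivative is y**3*cos(2*y) - 3*y**2*sin(2*y)/2 - 3*y*cos(2*y)/2 + 3*sin(2*y)/4 + C.
The condition gives C = cos(2)/2 + 3*sin(2)/4 + 2 - (cos(2)/2 + 3*sin(2)/4) = 2.
So G(y) = (4*y**3*cos(2*y) - 6*y**2*sin(2*y) - 6*y*cos(2*y) + 3*sin(2*y) + 8)/4.
Check: d/dy[(4*y**3*cos(2*y) - 6*y**2*sin(2*y) - 6*y*cos(2*y) + 3*sin(2*y) + 8)/4] = -2*y**3*sin(2*y) = G'(y).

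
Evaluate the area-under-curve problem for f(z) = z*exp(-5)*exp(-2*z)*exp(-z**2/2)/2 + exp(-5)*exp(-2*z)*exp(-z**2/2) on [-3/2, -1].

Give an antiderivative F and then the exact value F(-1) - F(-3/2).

f matches the chain-rule pattern g'(h)*h' with inner function h(z) = -z**2/2 - 2*z - 5; substituting u = h(z) collapses the integral.
F(z) = -exp(-5)*exp(-2*z)*exp(-z**2/2)/2 is an antiderivative of f.
Check: d/dz[-exp(-5)*exp(-2*z)*exp(-z**2/2)/2] = (z + 2)*exp(-5)*exp(-2*z)*exp(-z**2/2)/2, which equals f(z).
F(-1) = -exp(-7/2)/2; F(-3/2) = -exp(-25/8)/2.
Integral = F(-1) - F(-3/2) = -exp(-7/2)/2 + exp(-25/8)/2.

Antiderivative: F(z) = -exp(-5)*exp(-2*z)*exp(-z**2/2)/2; value = -exp(-7/2)/2 + exp(-25/8)/2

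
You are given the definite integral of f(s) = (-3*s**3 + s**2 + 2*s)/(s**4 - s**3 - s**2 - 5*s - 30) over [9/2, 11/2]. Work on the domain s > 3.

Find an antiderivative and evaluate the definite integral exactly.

Antiderivative: F(s) = -33*log(s - 3)/35 - 8*log(s + 2)/15 - 16*log(s**2 + 5)/21 - sqrt(5)*atan(sqrt(5)*s/5)/21; value = -16*log(141/4)/21 - 8*log(15/2)/15 - 33*log(5/2)/35 - sqrt(5)*atan(11*sqrt(5)/10)/21 + sqrt(5)*atan(9*sqrt(5)/10)/21 + 33*log(3/2)/35 + 8*log(13/2)/15 + 16*log(101/4)/21

The denominator factors as (s - 3)*(s + 2)*(s**2 + 5); partial fractions split f into directly integrable pieces: -(32*s + 5)/(21*(s**2 + 5)) - 8/(15*(s + 2)) - 33/(35*(s - 3)).
F(s) = -33*log(s - 3)/35 - 8*log(s + 2)/15 - 16*log(s**2 + 5)/21 - sqrt(5)*atan(sqrt(5)*s/5)/21 is an antiderivative of f.
Check: d/ds[-33*log(s - 3)/35 - 8*log(s + 2)/15 - 16*log(s**2 + 5)/21 - sqrt(5)*atan(sqrt(5)*s/5)/21] = (-3*s**3 + s**2 + 2*s)/(s**4 - s**3 - s**2 - 5*s - 30) = f(s).
F(11/2) = -16*log(141/4)/21 - 8*log(15/2)/15 - 33*log(5/2)/35 - sqrt(5)*atan(11*sqrt(5)/10)/21; F(9/2) = -16*log(101/4)/21 - 8*log(13/2)/15 - 33*log(3/2)/35 - sqrt(5)*atan(9*sqrt(5)/10)/21.
Integral = F(11/2) - F(9/2) = -16*log(141/4)/21 - 8*log(15/2)/15 - 33*log(5/2)/35 - sqrt(5)*atan(11*sqrt(5)/10)/21 + sqrt(5)*atan(9*sqrt(5)/10)/21 + 33*log(3/2)/35 + 8*log(13/2)/15 + 16*log(101/4)/21.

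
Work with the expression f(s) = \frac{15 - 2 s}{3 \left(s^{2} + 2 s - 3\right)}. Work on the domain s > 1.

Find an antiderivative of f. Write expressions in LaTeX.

Factor the denominator (3 \left(s - 1\right) \left(s + 3\right)) and decompose: f = - \frac{7}{4 \left(s + 3\right)} + \frac{13}{12 \left(s - 1\right)}; each piece integrates to a log, atan, or power term.
Check: d/ds[\frac{13 \log{\left(s - 1 \right)}}{12} - \frac{7 \log{\left(s + 3 \right)}}{4}] = \frac{15 - 2 s}{3 s^{2} + 6 s - 9}, which equals f(s).

An antiderivative is F(s) = \frac{13 \log{\left(s - 1 \right)}}{12} - \frac{7 \log{\left(s + 3 \right)}}{4}.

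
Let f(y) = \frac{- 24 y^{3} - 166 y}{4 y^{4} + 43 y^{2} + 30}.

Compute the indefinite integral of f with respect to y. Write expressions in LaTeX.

F(y) = - \log{\left(\frac{y^{2}}{2} + 5 \right)} - 2 \log{\left(4 y^{2} + 3 \right)} + C

Check any antiderivative F(y) by computing F'(y) and comparing it with f(y).
Check: d/dy[- \log{\left(\frac{y^{2}}{2} + 5 \right)} - 2 \log{\left(4 y^{2} + 3 \right)}] = \frac{- 24 y^{3} - 166 y}{4 y^{4} + 43 y^{2} + 30} = f(y).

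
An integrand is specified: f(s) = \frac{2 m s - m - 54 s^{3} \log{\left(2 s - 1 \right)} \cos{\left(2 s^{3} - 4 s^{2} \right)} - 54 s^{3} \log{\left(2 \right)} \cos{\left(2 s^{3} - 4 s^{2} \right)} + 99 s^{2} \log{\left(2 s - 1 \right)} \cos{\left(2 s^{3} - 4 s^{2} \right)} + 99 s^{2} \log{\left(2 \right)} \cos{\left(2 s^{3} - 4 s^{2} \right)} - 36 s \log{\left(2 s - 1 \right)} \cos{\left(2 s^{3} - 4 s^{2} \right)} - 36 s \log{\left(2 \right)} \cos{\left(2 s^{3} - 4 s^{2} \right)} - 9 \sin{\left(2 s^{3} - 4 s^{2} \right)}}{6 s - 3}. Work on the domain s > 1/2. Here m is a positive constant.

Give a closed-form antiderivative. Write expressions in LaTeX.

An antiderivative is F(s) = \frac{m s}{3} - \frac{3 \log{\left(4 s - 2 \right)} \sin{\left(2 s^{3} - 4 s^{2} \right)}}{2}.

A candidate is checked by its d/ds: the result must match f(s).
Check: d/ds[\frac{m s}{3} - \frac{3 \log{\left(4 s - 2 \right)} \sin{\left(2 s^{3} - 4 s^{2} \right)}}{2}] = \frac{2 m s - m - 54 s^{3} \log{\left(2 s - 1 \right)} \cos{\left(2 s^{3} - 4 s^{2} \right)} - 54 s^{3} \log{\left(2 \right)} \cos{\left(2 s^{3} - 4 s^{2} \right)} + 99 s^{2} \log{\left(2 s - 1 \right)} \cos{\left(2 s^{3} - 4 s^{2} \right)} + 99 s^{2} \log{\left(2 \right)} \cos{\left(2 s^{3} - 4 s^{2} \right)} - 36 s \log{\left(2 s - 1 \right)} \cos{\left(2 s^{3} - 4 s^{2} \right)} - 36 s \log{\left(2 \right)} \cos{\left(2 s^{3} - 4 s^{2} \right)} - 9 \sin{\left(2 s^{3} - 4 s^{2} \right)}}{6 s - 3} = f(s).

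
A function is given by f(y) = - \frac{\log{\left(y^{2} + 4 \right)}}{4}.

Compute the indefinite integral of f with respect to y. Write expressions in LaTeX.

F(y) = - \frac{y \log{\left(y^{2} + 4 \right)}}{4} + \frac{y}{2} - \operatorname{atan}{\left(\frac{y}{2} \right)} + C

Any candidate F(y) must reproduce f(y) exactly when differentiated.
Check: d/dy[- \frac{y \log{\left(y^{2} + 4 \right)}}{4} + \frac{y}{2} - \operatorname{atan}{\left(\frac{y}{2} \right)}] = - \frac{\log{\left(y^{2} + 4 \right)}}{4} = f(y).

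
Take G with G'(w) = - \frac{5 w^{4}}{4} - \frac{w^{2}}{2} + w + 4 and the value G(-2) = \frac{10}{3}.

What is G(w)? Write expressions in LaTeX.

The integrand splits into summands that can be handled one at a time.
A general antiderivative is - \frac{w^{5}}{4} - \frac{w^{3}}{6} + \frac{w^{2}}{2} + 4 w + C.
The condition gives C = \frac{10}{3} - (\frac{10}{3}) = 0.
So G(w) = - \frac{w^{5}}{4} - \frac{w^{3}}{6} + \frac{w^{2}}{2} + 4 w.
Check: d/dw[- \frac{w^{5}}{4} - \frac{w^{3}}{6} + \frac{w^{2}}{2} + 4 w] = - \frac{5 w^{4}}{4} - \frac{w^{2}}{2} + w + 4 = G'(w).

G(w) = - \frac{w^{5}}{4} - \frac{w^{3}}{6} + \frac{w^{2}}{2} + 4 w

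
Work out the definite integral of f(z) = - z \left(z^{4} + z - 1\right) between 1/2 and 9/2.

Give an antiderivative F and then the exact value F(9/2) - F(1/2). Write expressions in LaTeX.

Any candidate F(z) must reproduce f(z) exactly when differentiated.
F(z) = \frac{z^{2} \left(- z^{4} - 2 z + 3\right)}{6} is an antiderivative of f.
Check: d/dz[\frac{z^{2} \left(- z^{4} - 2 z + 3\right)}{6}] = - z^{5} - z^{2} + z, which equals f(z).
F(9/2) = - \frac{179739}{128}; F(1/2) = \frac{31}{384}.
Integral = F(9/2) - F(1/2) = - \frac{33703}{24}.

Antiderivative: F(z) = \frac{z^{2} \left(- z^{4} - 2 z + 3\right)}{6}; value = - \frac{33703}{24}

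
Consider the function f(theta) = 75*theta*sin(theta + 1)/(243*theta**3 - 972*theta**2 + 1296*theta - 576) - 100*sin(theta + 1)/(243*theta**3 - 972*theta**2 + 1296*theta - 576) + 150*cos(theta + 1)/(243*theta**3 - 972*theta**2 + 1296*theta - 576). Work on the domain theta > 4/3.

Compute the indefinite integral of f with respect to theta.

F(theta) = -25*cos(theta + 1)/(81*theta**2 - 216*theta + 144) + C

Recognize the product-rule pattern: f = u'v + uv' with u = -25/(9*(3*theta - 4)**2), v = cos(theta + 1), so integration by parts undoes it.
Check: d/dtheta[-25*cos(theta + 1)/(81*theta**2 - 216*theta + 144)] = (75*theta*sin(theta + 1) - 100*sin(theta + 1) + 150*cos(theta + 1))/(243*theta**3 - 972*theta**2 + 1296*theta - 576), which equals f(theta).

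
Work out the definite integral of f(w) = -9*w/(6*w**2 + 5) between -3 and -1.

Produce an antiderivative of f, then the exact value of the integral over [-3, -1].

f matches the chain-rule pattern g'(h)*h' with inner function h(w) = 3*w**2 + 5/2; substituting u = h(w) collapses the integral.
F(w) = -3*log(3*w**2 + 5/2)/4 is an antiderivative of f.
Check: d/dw[-3*log(3*w**2 + 5/2)/4] = -9*w/(6*w**2 + 5) = f(w).
F(-1) = -3*log(11/2)/4; F(-3) = -3*log(59/2)/4.
Integral = F(-1) - F(-3) = -3*log(11/2)/4 + 3*log(59/2)/4.

Antiderivative: F(w) = -3*log(3*w**2 + 5/2)/4; value = -3*log(11/2)/4 + 3*log(59/2)/4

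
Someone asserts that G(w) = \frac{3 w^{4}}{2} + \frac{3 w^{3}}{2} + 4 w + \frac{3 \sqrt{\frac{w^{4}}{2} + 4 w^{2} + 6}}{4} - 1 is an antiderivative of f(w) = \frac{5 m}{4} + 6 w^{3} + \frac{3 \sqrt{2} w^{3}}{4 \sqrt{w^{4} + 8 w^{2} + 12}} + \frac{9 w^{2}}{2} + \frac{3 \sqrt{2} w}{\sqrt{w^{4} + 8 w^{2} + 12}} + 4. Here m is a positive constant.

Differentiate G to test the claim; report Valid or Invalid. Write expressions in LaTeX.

d/dw[G] = \frac{24 w^{3} \sqrt{w^{4} + 8 w^{2} + 12} + 3 \sqrt{2} w^{3} + 18 w^{2} \sqrt{w^{4} + 8 w^{2} + 12} + 12 \sqrt{2} w + 16 \sqrt{w^{4} + 8 w^{2} + 12}}{4 \sqrt{w^{4} + 8 w^{2} + 12}}
d/dw[G] - f(w) = - \frac{5 m}{4} != 0.

Invalid: d/dw[G] - f = - \frac{5 m}{4}, which is not 0.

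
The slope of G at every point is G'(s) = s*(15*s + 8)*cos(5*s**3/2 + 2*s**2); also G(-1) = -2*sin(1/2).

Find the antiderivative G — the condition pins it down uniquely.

G(s) = 2*sin(5*s**3/2 + 2*s**2)

The substitution u = 5*s**3/2 + 2*s**2 works: G'(s) is exactly (dG/du)*(du/ds) for that inner function.
A general antiderivative is 2*sin(5*s**3/2 + 2*s**2) + C.
The condition gives C = -2*sin(1/2) - (-2*sin(1/2)) = 0.
So G(s) = 2*sin(5*s**3/2 + 2*s**2).
Check: d/ds[2*sin(5*s**3/2 + 2*s**2)] = 15*s**2*cos(5*s**3/2 + 2*s**2) + 8*s*cos(5*s**3/2 + 2*s**2), which equals G'(s).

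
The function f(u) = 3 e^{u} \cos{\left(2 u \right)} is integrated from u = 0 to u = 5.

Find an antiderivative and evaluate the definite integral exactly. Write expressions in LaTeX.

Since d/du undoes antidifferentiation here, F'(u) = f(u) is required of F(u).
F(u) = \frac{3 \left(2 \sin{\left(2 u \right)} + \cos{\left(2 u \right)}\right) e^{u}}{5} is an antiderivative of f.
Check: d/du[\frac{3 \left(2 \sin{\left(2 u \right)} + \cos{\left(2 u \right)}\right) e^{u}}{5}] = 3 e^{u} \cos{\left(2 u \right)} = f(u).
F(5) = \frac{6 e^{5} \sin{\left(10 \right)}}{5} + \frac{3 e^{5} \cos{\left(10 \right)}}{5}; F(0) = \frac{3}{5}.
Integral = F(5) - F(0) = \frac{6 e^{5} \sin{\left(10 \right)}}{5} + \frac{3 e^{5} \cos{\left(10 \right)}}{5} - \frac{3}{5}.

Antiderivative: F(u) = \frac{3 \left(2 \sin{\left(2 u \right)} + \cos{\left(2 u \right)}\right) e^{u}}{5}; value = \frac{6 e^{5} \sin{\left(10 \right)}}{5} + \frac{3 e^{5} \cos{\left(10 \right)}}{5} - \frac{3}{5}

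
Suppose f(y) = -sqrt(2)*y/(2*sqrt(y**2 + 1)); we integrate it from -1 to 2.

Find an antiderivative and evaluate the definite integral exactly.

f matches the chain-rule pattern g'(h)*h' with inner function h(y) = 2*y**2 + 2; substituting u = h(y) collapses the integral.
F(y) = -sqrt(2*y**2 + 2)/2 is an antiderivative of f.
Check: d/dy[-sqrt(2*y**2 + 2)/2] = -sqrt(2)*y/(2*sqrt(y**2 + 1)) = f(y).
F(2) = -sqrt(10)/2; F(-1) = -1.
Integral = F(2) - F(-1) = 1 - sqrt(10)/2.

Antiderivative: F(y) = -sqrt(2*y**2 + 2)/2; value = 1 - sqrt(10)/2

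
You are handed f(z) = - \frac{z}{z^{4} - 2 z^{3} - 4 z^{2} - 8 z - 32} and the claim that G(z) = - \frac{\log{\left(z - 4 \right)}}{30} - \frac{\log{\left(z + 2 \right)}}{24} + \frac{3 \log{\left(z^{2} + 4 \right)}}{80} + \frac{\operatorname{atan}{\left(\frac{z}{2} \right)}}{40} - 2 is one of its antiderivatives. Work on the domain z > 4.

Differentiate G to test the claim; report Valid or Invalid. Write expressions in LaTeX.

Valid - differentiating G returns exactly f.

d/dz[G] = - \frac{z}{z^{4} - 2 z^{3} - 4 z^{2} - 8 z - 32}
This equals f(z) exactly, so the claim holds.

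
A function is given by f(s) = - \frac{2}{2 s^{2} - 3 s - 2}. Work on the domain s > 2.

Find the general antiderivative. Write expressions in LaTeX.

The denominator factors as \left(s - 2\right) \left(2 s + 1\right); partial fractions split f into directly integrable pieces: \frac{4}{5 \left(2 s + 1\right)} - \frac{2}{5 \left(s - 2\right)}.
Check: d/ds[\frac{2 \left(- \log{\left(s - 2 \right)} + \log{\left(s + \frac{1}{2} \right)}\right)}{5}] = - \frac{2}{2 s^{2} - 3 s - 2} = f(s).

F(s) = \frac{2 \left(- \log{\left(s - 2 \right)} + \log{\left(s + \frac{1}{2} \right)}\right)}{5} + C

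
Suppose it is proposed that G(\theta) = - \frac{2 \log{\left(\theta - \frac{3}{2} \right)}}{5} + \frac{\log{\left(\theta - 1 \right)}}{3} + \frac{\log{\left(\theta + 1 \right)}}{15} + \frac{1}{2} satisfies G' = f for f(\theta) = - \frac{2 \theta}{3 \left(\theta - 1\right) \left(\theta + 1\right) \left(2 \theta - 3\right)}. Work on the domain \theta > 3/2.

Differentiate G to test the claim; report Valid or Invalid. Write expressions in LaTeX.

Valid: G'(\theta) = f(\theta).

d/d\theta[G] = - \frac{2 \theta}{6 \theta^{3} - 9 \theta^{2} - 6 \theta + 9}
This equals f(\theta) exactly, so the claim holds.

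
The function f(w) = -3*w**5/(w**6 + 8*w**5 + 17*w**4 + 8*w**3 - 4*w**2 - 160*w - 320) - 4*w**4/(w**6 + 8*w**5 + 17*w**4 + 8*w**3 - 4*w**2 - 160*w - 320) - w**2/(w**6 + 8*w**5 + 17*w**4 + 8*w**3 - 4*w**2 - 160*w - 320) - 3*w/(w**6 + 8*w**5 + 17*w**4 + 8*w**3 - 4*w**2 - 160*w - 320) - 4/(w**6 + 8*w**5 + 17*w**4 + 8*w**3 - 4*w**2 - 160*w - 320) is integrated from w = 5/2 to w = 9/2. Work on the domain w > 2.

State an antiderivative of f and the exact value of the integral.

Factor the denominator ((w - 2)*(w + 2)*(w + 4)**2*(w**2 + 5)) and decompose: f = (22*w + 1403)/(1323*(w**2 + 5)) - 4717/(1764*(w + 4)) + 170/(21*(w + 4)**2) - 5/(24*(w + 2)) - 29/(216*(w - 2)); each piece integrates to a log, atan, or power term.
F(w) = (-7105*w*log(w - 2) - 11025*w*log(w + 2) - 141510*w*log(w + 4) + 440*w*log(w**2 + 5) + 11224*sqrt(5)*w*atan(sqrt(5)*w/5) - 28420*log(w - 2) - 44100*log(w + 2) - 566040*log(w + 4) + 1760*log(w**2 + 5) + 44896*sqrt(5)*atan(sqrt(5)*w/5) - 428400)/(52920*w + 211680) is an antiderivative of f.
Check: d/dw[(-7105*w*log(w - 2) - 11025*w*log(w + 2) - 141510*w*log(w + 4) + 440*w*log(w**2 + 5) + 11224*sqrt(5)*w*atan(sqrt(5)*w/5) - 28420*log(w - 2) - 44100*log(w + 2) - 566040*log(w + 4) + 1760*log(w**2 + 5) + 44896*sqrt(5)*atan(sqrt(5)*w/5) - 428400)/(52920*w + 211680)] = (-3*w**5 - 4*w**4 - w**2 - 3*w - 4)/(w**6 + 8*w**5 + 17*w**4 + 8*w**3 - 4*w**2 - 160*w - 320), which equals f(w).
F(9/2) = -4717*log(17/2)/1764 - 20/21 - 5*log(13/2)/24 - 29*log(5/2)/216 + 11*log(101/4)/1323 + 1403*sqrt(5)*atan(9*sqrt(5)/10)/6615; F(5/2) = -4717*log(13/2)/1764 - 340/273 - 5*log(9/2)/24 + 11*log(45/4)/1323 + 29*log(2)/216 + 1403*sqrt(5)*atan(sqrt(5)/2)/6615.
Integral = F(9/2) - F(5/2) = -4717*log(17/2)/1764 - 1403*sqrt(5)*atan(sqrt(5)/2)/6615 - 29*log(5/2)/216 - 29*log(2)/216 - 11*log(45/4)/1323 + 11*log(101/4)/1323 + 80/273 + 5*log(9/2)/24 + 1403*sqrt(5)*atan(9*sqrt(5)/10)/6615 + 8699*log(13/2)/3528.

Antiderivative: F(w) = (-7105*w*log(w - 2) - 11025*w*log(w + 2) - 141510*w*log(w + 4) + 440*w*log(w**2 + 5) + 11224*sqrt(5)*w*atan(sqrt(5)*w/5) - 28420*log(w - 2) - 44100*log(w + 2) - 566040*log(w + 4) + 1760*log(w**2 + 5) + 44896*sqrt(5)*atan(sqrt(5)*w/5) - 428400)/(52920*w + 211680); value = -4717*log(17/2)/1764 - 1403*sqrt(5)*atan(sqrt(5)/2)/6615 - 29*log(5/2)/216 - 29*log(2)/216 - 11*log(45/4)/1323 + 11*log(101/4)/1323 + 80/273 + 5*log(9/2)/24 + 1403*sqrt(5)*atan(9*sqrt(5)/10)/6615 + 8699*log(13/2)/3528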